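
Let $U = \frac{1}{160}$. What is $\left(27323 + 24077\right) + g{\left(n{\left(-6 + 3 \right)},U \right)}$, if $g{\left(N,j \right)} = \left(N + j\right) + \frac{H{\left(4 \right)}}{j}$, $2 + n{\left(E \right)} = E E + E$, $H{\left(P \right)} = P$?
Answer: $\frac{8327041}{160} \approx 52044.0$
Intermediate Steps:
$U = \frac{1}{160} \approx 0.00625$
$n{\left(E \right)} = -2 + E + E^{2}$ ($n{\left(E \right)} = -2 + \left(E E + E\right) = -2 + \left(E^{2} + E\right) = -2 + \left(E + E^{2}\right) = -2 + E + E^{2}$)
$g{\left(N,j \right)} = N + j + \frac{4}{j}$ ($g{\left(N,j \right)} = \left(N + j\right) + \frac{4}{j} = N + j + \frac{4}{j}$)
$\left(27323 + 24077\right) + g{\left(n{\left(-6 + 3 \right)},U \right)} = \left(27323 + 24077\right) + \left(\left(-2 + \left(-6 + 3\right) + \left(-6 + 3\right)^{2}\right) + \frac{1}{160} + 4 \frac{1}{\frac{1}{160}}\right) = 51400 + \left(\left(-2 - 3 + \left(-3\right)^{2}\right) + \frac{1}{160} + 4 \cdot 160\right) = 51400 + \left(\left(-2 - 3 + 9\right) + \frac{1}{160} + 640\right) = 51400 + \left(4 + \frac{1}{160} + 640\right) = 51400 + \frac{103041}{160} = \frac{8327041}{160}$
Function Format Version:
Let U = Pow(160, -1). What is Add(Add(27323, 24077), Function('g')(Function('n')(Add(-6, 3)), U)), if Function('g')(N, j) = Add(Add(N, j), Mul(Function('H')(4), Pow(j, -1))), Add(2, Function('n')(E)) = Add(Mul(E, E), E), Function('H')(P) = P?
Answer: Rational(8327041, 160) ≈ 52044.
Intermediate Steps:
U = Rational(1, 160) ≈ 0.0062500
Function('n')(E) = Add(-2, E, Pow(E, 2)) (Function('n')(E) = Add(-2, Add(Mul(E, E), E)) = Add(-2, Add(Pow(E, 2), E)) = Add(-2, Add(E, Pow(E, 2))) = Add(-2, E, Pow(E, 2)))
Function('g')(N, j) = Add(N, j, Mul(4, Pow(j, -1))) (Function('g')(N, j) = Add(Add(N, j), Mul(4, Pow(j, -1))) = Add(N, j, Mul(4, Pow(j, -1))))
Add(Add(27323, 24077), Function('g')(Function('n')(Add(-6, 3)), U)) = Add(Add(27323, 24077), Add(Add(-2, Add(-6, 3), Pow(Add(-6, 3), 2)), Rational(1, 160), Mul(4, Pow(Rational(1, 160), -1)))) = Add(51400, Add(Add(-2, -3, Pow(-3, 2)), Rational(1, 160), Mul(4, 160))) = Add(51400, Add(Add(-2, -3, 9), Rational(1, 160), 640)) = Add(51400, Add(4, Rational(1, 160), 640)) = Add(51400, Rational(103041, 160)) = Rational(8327041, 160)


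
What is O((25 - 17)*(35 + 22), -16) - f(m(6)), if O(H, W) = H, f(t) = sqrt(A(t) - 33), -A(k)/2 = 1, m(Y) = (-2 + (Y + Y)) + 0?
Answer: 456 - I*sqrt(35) ≈ 456.0 - 5.9161*I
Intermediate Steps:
m(Y) = -2 + 2*Y (m(Y) = (-2 + 2*Y) + 0 = -2 + 2*Y)
A(k) = -2 (A(k) = -2*1 = -2)
f(t) = I*sqrt(35) (f(t) = sqrt(-2 - 33) = sqrt(-35) = I*sqrt(35))
O((25 - 17)*(35 + 22), -16) - f(m(6)) = (25 - 17)*(35 + 22) - I*sqrt(35) = 8*57 - I*sqrt(35) = 456 - I*sqrt(35)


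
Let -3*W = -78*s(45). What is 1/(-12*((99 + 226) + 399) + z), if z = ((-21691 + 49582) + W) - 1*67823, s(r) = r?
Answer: -1/47450 ≈ -2.1075e-5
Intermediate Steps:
W = 1170 (W = -(-26)*45 = -⅓*(-3510) = 1170)
z = -38762 (z = ((-21691 + 49582) + 1170) - 1*67823 = (27891 + 1170) - 67823 = 29061 - 67823 = -38762)
1/(-12*((99 + 226) + 399) + z) = 1/(-12*((99 + 226) + 399) - 38762) = 1/(-12*(325 + 399) - 38762) = 1/(-12*724 - 38762) = 1/(-8688 - 38762) = 1/(-47450) = -1/47450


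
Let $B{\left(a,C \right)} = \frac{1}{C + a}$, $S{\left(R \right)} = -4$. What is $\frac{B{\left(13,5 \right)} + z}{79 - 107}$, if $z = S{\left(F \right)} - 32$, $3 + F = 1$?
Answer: $\frac{647}{504} \approx 1.2837$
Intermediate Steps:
$F = -2$ ($F = -3 + 1 = -2$)
$z = -36$ ($z = -4 - 32 = -36$)
$\frac{B{\left(13,5 \right)} + z}{79 - 107} = \frac{\frac{1}{5 + 13} - 36}{79 - 107} = \frac{\frac{1}{18} - 36}{-28} = \left(\frac{1}{18} - 36\right) \left(- \frac{1}{28}\right) = \left(- \frac{647}{18}\right) \left(- \frac{1}{28}\right) = \frac{647}{504}$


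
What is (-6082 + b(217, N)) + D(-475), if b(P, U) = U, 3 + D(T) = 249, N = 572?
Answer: -5264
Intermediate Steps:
D(T) = 246 (D(T) = -3 + 249 = 246)
(-6082 + b(217, N)) + D(-475) = (-6082 + 572) + 246 = -5510 + 246 = -5264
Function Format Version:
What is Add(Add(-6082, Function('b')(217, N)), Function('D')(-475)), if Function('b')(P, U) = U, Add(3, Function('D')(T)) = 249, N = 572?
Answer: -5264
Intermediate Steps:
Function('D')(T) = 246 (Function('D')(T) = Add(-3, 249) = 246)
Add(Add(-6082, Function('b')(217, N)), Function('D')(-475)) = Add(Add(-6082, 572), 246) = Add(-5510, 246) = -5264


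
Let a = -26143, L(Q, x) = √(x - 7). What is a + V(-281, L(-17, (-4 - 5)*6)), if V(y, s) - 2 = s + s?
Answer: -26141 + 2*I*√61 ≈ -26141.0 + 15.62*I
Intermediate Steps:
L(Q, x) = √(-7 + x)
V(y, s) = 2 + 2*s (V(y, s) = 2 + (s + s) = 2 + 2*s)
a + V(-281, L(-17, (-4 - 5)*6)) = -26143 + (2 + 2*√(-7 + (-4 - 5)*6)) = -26143 + (2 + 2*√(-7 - 9*6)) = -26143 + (2 + 2*√(-7 - 54)) = -26143 + (2 + 2*√(-61)) = -26143 + (2 + 2*(I*√61)) = -26143 + (2 + 2*I*√61) = -26141 + 2*I*√61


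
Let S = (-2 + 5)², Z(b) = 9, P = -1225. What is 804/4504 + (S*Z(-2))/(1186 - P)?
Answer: 575817/2714786 ≈ 0.21210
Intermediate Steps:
S = 9 (S = 3² = 9)
804/4504 + (S*Z(-2))/(1186 - P) = 804/4504 + (9*9)/(1186 - 1*(-1225)) = 804*(1/4504) + 81/(1186 + 1225) = 201/1126 + 81/2411 = 575817/2714786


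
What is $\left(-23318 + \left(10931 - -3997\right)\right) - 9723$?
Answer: $-18113$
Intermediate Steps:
$\left(-23318 + \left(10931 - -3997\right)\right) - 9723 = \left(-23318 + \left(10931 + 3997\right)\right) - 9723 = \left(-23318 + 14928\right) - 9723 = -8390 - 9723 = -18113$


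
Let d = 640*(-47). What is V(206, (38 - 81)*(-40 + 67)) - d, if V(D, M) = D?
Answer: 30286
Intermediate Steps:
d = -30080
V(206, (38 - 81)*(-40 + 67)) - d = 206 - 1*(-30080) = 206 + 30080 = 30286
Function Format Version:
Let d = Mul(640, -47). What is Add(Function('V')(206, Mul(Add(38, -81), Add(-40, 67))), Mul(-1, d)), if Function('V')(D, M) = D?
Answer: 30286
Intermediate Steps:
d = -30080
Add(Function('V')(206, Mul(Add(38, -81), Add(-40, 67))), Mul(-1, d)) = Add(206, Mul(-1, -30080)) = Add(206, 30080) = 30286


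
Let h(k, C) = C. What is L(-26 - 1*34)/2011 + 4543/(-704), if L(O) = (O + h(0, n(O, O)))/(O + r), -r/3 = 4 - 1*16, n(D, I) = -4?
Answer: -2491117/386112 ≈ -6.4518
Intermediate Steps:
r = 36 (r = -3*(4 - 1*16) = -3*(4 - 16) = -3*(-12) = 36)
L(O) = (-4 + O)/(36 + O) (L(O) = (O - 4)/(O + 36) = (-4 + O)/(36 + O))
L(-26 - 1*34)/2011 + 4543/(-704) = ((-4 + (-26 - 1*34))/(36 + (-26 - 1*34)))/2011 + 4543/(-704) = ((-4 + (-26 - 34))/(36 + (-26 - 34)))*(1/2011) + 4543*(-1/704) = ((-4 - 60)/(36 - 60))*(1/2011) - 413/64 = (-64/(-24))*(1/2011) - 413/64 = -1/24*(-64)*(1/2011) - 413/64 = (8/3)*(1/2011) - 413/64 = 8/6033 - 413/64 = -2491117/386112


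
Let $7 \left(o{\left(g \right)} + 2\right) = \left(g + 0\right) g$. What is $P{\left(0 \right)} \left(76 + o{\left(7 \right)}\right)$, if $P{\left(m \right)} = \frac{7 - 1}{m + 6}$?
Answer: $81$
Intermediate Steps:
$P{\left(m \right)} = \frac{6}{6 + m}$
$o{\left(g \right)} = -2 + \frac{g^{2}}{7}$ ($o{\left(g \right)} = -2 + \frac{\left(g + 0\right) g}{7} = -2 + \frac{g g}{7} = -2 + \frac{g^{2}}{7}$)
$P{\left(0 \right)} \left(76 + o{\left(7 \right)}\right) = \frac{6}{6 + 0} \left(76 - \left(2 - \frac{7^{2}}{7}\right)\right) = \frac{6}{6} \left(76 + \left(-2 + \frac{1}{7} \cdot 49\right)\right) = 6 \cdot \frac{1}{6} \left(76 + \left(-2 + 7\right)\right) = 1 \left(76 + 5\right) = 1 \cdot 81 = 81$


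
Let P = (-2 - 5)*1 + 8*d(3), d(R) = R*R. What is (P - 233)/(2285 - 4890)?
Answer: 168/2605 ≈ 0.064491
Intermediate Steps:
d(R) = R²
P = 65 (P = (-2 - 5)*1 + 8*3² = -7*1 + 8*9 = -7 + 72 = 65)
(P - 233)/(2285 - 4890) = (65 - 233)/(2285 - 4890) = -168/(-2605) = -168*(-1/2605) = 168/2605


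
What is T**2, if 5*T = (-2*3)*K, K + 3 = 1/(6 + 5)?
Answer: 36864/3025 ≈ 12.186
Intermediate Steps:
K = -32/11 (K = -3 + 1/(6 + 5) = -3 + 1/11 = -32/11 ≈ -2.9091)
T = 192/55 (T = (-2*3*(-32/11))/5 = (-6*(-32/11))/5 = (1/5)*(192/11) = 192/55 ≈ 3.4909)
T**2 = (192/55)**2 = 36864/3025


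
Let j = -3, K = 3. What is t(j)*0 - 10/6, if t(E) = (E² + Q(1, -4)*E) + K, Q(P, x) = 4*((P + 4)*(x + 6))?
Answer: -5/3 ≈ -1.6667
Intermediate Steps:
Q(P, x) = 4*(4 + P)*(6 + x) (Q(P, x) = 4*((4 + P)*(6 + x)) = 4*(4 + P)*(6 + x))
t(E) = 3 + E² + 40*E (t(E) = (E² + (96 + 16*(-4) + 24*1 + 4*1*(-4))*E) + 3 = (E² + (96 - 64 + 24 - 16)*E) + 3 = (E² + 40*E) + 3 = 3 + E² + 40*E)
t(j)*0 - 10/6 = (3 + (-3)² + 40*(-3))*0 - 10/6 = (3 + 9 - 120)*0 - 10*⅙ = -108*0 - 5/3 = 0 - 5/3 = -5/3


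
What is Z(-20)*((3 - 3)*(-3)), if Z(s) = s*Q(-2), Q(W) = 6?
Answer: 0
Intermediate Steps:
Z(s) = 6*s (Z(s) = s*6 = 6*s)
Z(-20)*((3 - 3)*(-3)) = (6*(-20))*((3 - 3)*(-3)) = -0*(-3) = -120*0 = 0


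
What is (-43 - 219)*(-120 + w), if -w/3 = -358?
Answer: -249948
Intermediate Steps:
w = 1074 (w = -3*(-358) = 1074)
(-43 - 219)*(-120 + w) = (-43 - 219)*(-120 + 1074) = -262*954 = -249948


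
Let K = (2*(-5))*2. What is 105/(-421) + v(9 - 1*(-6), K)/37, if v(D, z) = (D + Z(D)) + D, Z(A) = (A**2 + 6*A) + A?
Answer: 147675/15577 ≈ 9.4803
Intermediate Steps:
Z(A) = A**2 + 7*A
K = -20 (K = -10*2 = -20)
v(D, z) = 2*D + D*(7 + D) (v(D, z) = (D + D*(7 + D)) + D = 2*D + D*(7 + D))
105/(-421) + v(9 - 1*(-6), K)/37 = 105/(-421) + ((9 - 1*(-6))*(9 + (9 - 1*(-6))))/37 = 105*(-1/421) + ((9 + 6)*(9 + (9 + 6)))*(1/37) = -105/421 + (15*(9 + 15))*(1/37) = -105/421 + (15*24)*(1/37) = -105/421 + 360*(1/37) = -105/421 + 360/37 = 147675/15577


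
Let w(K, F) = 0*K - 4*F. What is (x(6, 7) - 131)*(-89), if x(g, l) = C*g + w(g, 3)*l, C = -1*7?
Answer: 22873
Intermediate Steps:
C = -7
w(K, F) = -4*F (w(K, F) = 0 - 4*F = -4*F)
x(g, l) = -12*l - 7*g (x(g, l) = -7*g + (-4*3)*l = -7*g - 12*l = -12*l - 7*g)
(x(6, 7) - 131)*(-89) = ((-12*7 - 7*6) - 131)*(-89) = ((-84 - 42) - 131)*(-89) = (-126 - 131)*(-89) = -257*(-89) = 22873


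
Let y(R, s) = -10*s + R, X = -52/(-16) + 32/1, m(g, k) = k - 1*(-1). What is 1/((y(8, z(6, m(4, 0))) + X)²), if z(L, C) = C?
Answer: 16/17689 ≈ 0.00090452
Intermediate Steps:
m(g, k) = 1 + k (m(g, k) = k + 1 = 1 + k)
X = 141/4 (X = -52*(-1/16) + 32*1 = 13/4 + 32 = 141/4 ≈ 35.250)
y(R, s) = R - 10*s
1/((y(8, z(6, m(4, 0))) + X)²) = 1/(((8 - 10*(1 + 0)) + 141/4)²) = 1/(((8 - 10*1) + 141/4)²) = 1/(((8 - 10) + 141/4)²) = 1/((-2 + 141/4)²) = 1/((133/4)²) = 1/(17689/16) = 16/17689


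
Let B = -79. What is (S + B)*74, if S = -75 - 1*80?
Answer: -17316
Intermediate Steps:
S = -155 (S = -75 - 80 = -155)
(S + B)*74 = (-155 - 79)*74 = -234*74 = -17316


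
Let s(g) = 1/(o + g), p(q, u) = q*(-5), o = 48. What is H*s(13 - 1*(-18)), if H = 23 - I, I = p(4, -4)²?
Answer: -377/79 ≈ -4.7721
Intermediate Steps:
p(q, u) = -5*q
I = 400 (I = (-5*4)² = (-20)² = 400)
H = -377 (H = 23 - 1*400 = 23 - 400 = -377)
s(g) = 1/(48 + g)
H*s(13 - 1*(-18)) = -377/(48 + (13 - 1*(-18))) = -377/(48 + (13 + 18)) = -377/(48 + 31) = -377/79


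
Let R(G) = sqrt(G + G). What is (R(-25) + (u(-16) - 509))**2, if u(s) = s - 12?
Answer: 288319 - 5370*I*sqrt(2) ≈ 2.8832e+5 - 7594.3*I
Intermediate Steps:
u(s) = -12 + s
R(G) = sqrt(2)*sqrt(G) (R(G) = sqrt(2*G) = sqrt(2)*sqrt(G))
(R(-25) + (u(-16) - 509))**2 = (sqrt(2)*sqrt(-25) + ((-12 - 16) - 509))**2 = (sqrt(2)*(5*I) + (-28 - 509))**2 = (5*I*sqrt(2) - 537)**2 = (-537 + 5*I*sqrt(2))**2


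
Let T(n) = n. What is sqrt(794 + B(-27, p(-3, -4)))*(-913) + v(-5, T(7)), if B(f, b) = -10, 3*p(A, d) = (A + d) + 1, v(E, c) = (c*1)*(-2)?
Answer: -25578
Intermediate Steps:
v(E, c) = -2*c (v(E, c) = c*(-2) = -2*c)
p(A, d) = 1/3 + A/3 + d/3 (p(A, d) = ((A + d) + 1)/3 = (1 + A + d)/3 = 1/3 + A/3 + d/3)
sqrt(794 + B(-27, p(-3, -4)))*(-913) + v(-5, T(7)) = sqrt(794 - 10)*(-913) - 2*7 = sqrt(784)*(-913) - 14 = 28*(-913) - 14 = -25564 - 14 = -25578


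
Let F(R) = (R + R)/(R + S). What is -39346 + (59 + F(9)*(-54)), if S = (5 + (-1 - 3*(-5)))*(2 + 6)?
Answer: -6326179/161 ≈ -39293.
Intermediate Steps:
S = 152 (S = (5 + (-1 + 15))*8 = (5 + 14)*8 = 19*8 = 152)
F(R) = 2*R/(152 + R) (F(R) = (R + R)/(R + 152) = (2*R)/(152 + R) = 2*R/(152 + R))
-39346 + (59 + F(9)*(-54)) = -39346 + (59 + (2*9/(152 + 9))*(-54)) = -39346 + (59 + (2*9/161)*(-54)) = -39346 + (59 + (2*9*(1/161))*(-54)) = -39346 + (59 + (18/161)*(-54)) = -39346 + (59 - 972/161) = -39346 + 8527/161 = -6326179/161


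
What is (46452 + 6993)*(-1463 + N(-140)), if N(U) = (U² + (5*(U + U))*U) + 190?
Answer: 11454706515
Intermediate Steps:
N(U) = 190 + 11*U² (N(U) = (U² + (5*(2*U))*U) + 190 = (U² + (10*U)*U) + 190 = (U² + 10*U²) + 190 = 11*U² + 190 = 190 + 11*U²)
(46452 + 6993)*(-1463 + N(-140)) = (46452 + 6993)*(-1463 + (190 + 11*(-140)²)) = 53445*(-1463 + (190 + 11*19600)) = 53445*(-1463 + (190 + 215600)) = 53445*(-1463 + 215790) = 53445*214327 = 11454706515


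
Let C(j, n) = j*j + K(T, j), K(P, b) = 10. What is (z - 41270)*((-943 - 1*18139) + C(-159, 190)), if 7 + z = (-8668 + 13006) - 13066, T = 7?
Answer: -310481045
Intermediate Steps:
C(j, n) = 10 + j² (C(j, n) = j*j + 10 = j² + 10 = 10 + j²)
z = -8735 (z = -7 + ((-8668 + 13006) - 13066) = -7 + (4338 - 13066) = -7 - 8728 = -8735)
(z - 41270)*((-943 - 1*18139) + C(-159, 190)) = (-8735 - 41270)*((-943 - 1*18139) + (10 + (-159)²)) = -50005*((-943 - 18139) + (10 + 25281)) = -50005*(-19082 + 25291) = -50005*6209 = -310481045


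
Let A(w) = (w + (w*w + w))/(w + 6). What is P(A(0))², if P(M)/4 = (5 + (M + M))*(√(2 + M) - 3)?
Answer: 4400 - 2400*√2 ≈ 1005.9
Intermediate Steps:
A(w) = (w² + 2*w)/(6 + w) (A(w) = (w + (w² + w))/(6 + w) = (w + (w + w²))/(6 + w) = (w² + 2*w)/(6 + w))
P(M) = 4*(-3 + √(2 + M))*(5 + 2*M) (P(M) = 4*((5 + (M + M))*(√(2 + M) - 3)) = 4*((5 + 2*M)*(-3 + √(2 + M))) = 4*((-3 + √(2 + M))*(5 + 2*M)) = 4*(-3 + √(2 + M))*(5 + 2*M))
P(A(0))² = (-60 - 0*(2 + 0)/(6 + 0) + 20*√(2 + 0*(2 + 0)/(6 + 0)) + 8*(0*(2 + 0)/(6 + 0))*√(2 + 0*(2 + 0)/(6 + 0)))² = (-60 - 0*2/6 + 20*√(2 + 0*2/6) + 8*(0*2/6)*√(2 + 0*2/6))² = (-60 - 0*2/6 + 20*√(2 + 0*(⅙)*2) + 8*(0*(⅙)*2)*√(2 + 0*(⅙)*2))² = (-60 - 24*0 + 20*√(2 + 0) + 8*0*√(2 + 0))² = (-60 + 0 + 20*√2 + 8*0*√2)² = (-60 + 0 + 20*√2 + 0)² = (-60 + 20*√2)²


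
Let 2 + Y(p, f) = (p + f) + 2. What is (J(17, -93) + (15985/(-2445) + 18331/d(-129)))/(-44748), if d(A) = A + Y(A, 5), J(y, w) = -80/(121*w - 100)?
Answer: 1205864845/683165333169 ≈ 0.0017651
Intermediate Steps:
Y(p, f) = f + p (Y(p, f) = -2 + ((p + f) + 2) = -2 + ((f + p) + 2) = -2 + (2 + f + p) = f + p)
J(y, w) = -80/(-100 + 121*w)
d(A) = 5 + 2*A (d(A) = A + (5 + A) = 5 + 2*A)
(J(17, -93) + (15985/(-2445) + 18331/d(-129)))/(-44748) = (-80/(-100 + 121*(-93)) + (15985/(-2445) + 18331/(5 + 2*(-129))))/(-44748) = (-80/(-100 - 11253) + (15985*(-1/2445) + 18331/(5 - 258)))*(-1/44748) = (-80/(-11353) + (-3197/489 + 18331/(-253)))*(-1/44748) = (-80*(-1/11353) + (-3197/489 + 18331*(-1/253)))*(-1/44748) = (80/11353 + (-3197/489 - 797/11))*(-1/44748) = (80/11353 - 424900/5379)*(-1/44748) = -4823459380/61067787*(-1/44748) = 1205864845/683165333169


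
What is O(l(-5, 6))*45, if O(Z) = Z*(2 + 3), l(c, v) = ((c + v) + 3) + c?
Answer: -225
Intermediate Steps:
l(c, v) = 3 + v + 2*c (l(c, v) = (3 + c + v) + c = 3 + v + 2*c)
O(Z) = 5*Z (O(Z) = Z*5 = 5*Z)
O(l(-5, 6))*45 = (5*(3 + 6 + 2*(-5)))*45 = (5*(3 + 6 - 10))*45 = (5*(-1))*45 = -5*45 = -225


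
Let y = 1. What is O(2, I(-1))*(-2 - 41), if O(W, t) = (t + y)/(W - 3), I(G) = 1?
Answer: 86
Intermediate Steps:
O(W, t) = (1 + t)/(-3 + W) (O(W, t) = (t + 1)/(W - 3) = (1 + t)/(-3 + W))
O(2, I(-1))*(-2 - 41) = ((1 + 1)/(-3 + 2))*(-2 - 41) = (2/(-1))*(-43) = -1*2*(-43) = -2*(-43) = 86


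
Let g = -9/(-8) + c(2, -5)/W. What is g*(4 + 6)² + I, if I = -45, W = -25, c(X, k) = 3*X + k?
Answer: 127/2 ≈ 63.500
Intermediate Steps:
c(X, k) = k + 3*X
g = 217/200 (g = -9/(-8) + (-5 + 3*2)/(-25) = -9*(-⅛) + (-5 + 6)*(-1/25) = 9/8 + 1*(-1/25) = 9/8 - 1/25 = 217/200 ≈ 1.0850)
g*(4 + 6)² + I = 217*(4 + 6)²/200 - 45 = (217/200)*10² - 45 = (217/200)*100 - 45 = 217/2 - 45 = 127/2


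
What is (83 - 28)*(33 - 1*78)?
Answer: -2475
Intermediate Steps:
(83 - 28)*(33 - 1*78) = 55*(33 - 78) = 55*(-45) = -2475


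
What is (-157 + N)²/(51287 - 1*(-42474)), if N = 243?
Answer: 7396/93761 ≈ 0.078881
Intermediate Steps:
(-157 + N)²/(51287 - 1*(-42474)) = (-157 + 243)²/(51287 - 1*(-42474)) = 86²/(51287 + 42474) = 7396/93761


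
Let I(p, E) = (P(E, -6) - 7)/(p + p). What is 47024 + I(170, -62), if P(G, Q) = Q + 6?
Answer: 15988153/340 ≈ 47024.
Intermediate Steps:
P(G, Q) = 6 + Q
I(p, E) = -7/(2*p) (I(p, E) = ((6 - 6) - 7)/(p + p) = (0 - 7)/((2*p)) = -7/(2*p))
47024 + I(170, -62) = 47024 - 7/2/170 = 47024 - 7/2*1/170 = 47024 - 7/340 = 15988153/340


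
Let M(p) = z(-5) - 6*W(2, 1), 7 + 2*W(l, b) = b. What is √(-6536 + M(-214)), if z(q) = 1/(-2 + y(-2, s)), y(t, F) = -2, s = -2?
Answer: 3*I*√2897/2 ≈ 80.736*I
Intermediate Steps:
W(l, b) = -7/2 + b/2
z(q) = -¼ (z(q) = 1/(-2 - 2) = 1/(-4) = -¼)
M(p) = 71/4 (M(p) = -¼ - 6*(-7/2 + (½)*1) = -¼ - 6*(-7/2 + ½) = -¼ - 6*(-3) = -¼ + 18 = 71/4)
√(-6536 + M(-214)) = √(-6536 + 71/4) = √(-26073/4) = 3*I*√2897/2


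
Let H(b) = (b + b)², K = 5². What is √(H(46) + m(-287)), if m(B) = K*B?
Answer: √1289 ≈ 35.903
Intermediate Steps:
K = 25
m(B) = 25*B
H(b) = 4*b² (H(b) = (2*b)² = 4*b²)
√(H(46) + m(-287)) = √(4*46² + 25*(-287)) = √(4*2116 - 7175) = √(8464 - 7175) = √1289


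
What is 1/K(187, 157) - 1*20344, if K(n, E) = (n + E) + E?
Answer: -10192343/501 ≈ -20344.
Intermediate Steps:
K(n, E) = n + 2*E (K(n, E) = (E + n) + E = n + 2*E)
1/K(187, 157) - 1*20344 = 1/(187 + 2*157) - 1*20344 = 1/(187 + 314) - 20344 = 1/501 - 20344 = -10192343/501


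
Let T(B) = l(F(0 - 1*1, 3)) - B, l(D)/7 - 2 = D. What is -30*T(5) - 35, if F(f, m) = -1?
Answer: -95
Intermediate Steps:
l(D) = 14 + 7*D
T(B) = 7 - B (T(B) = (14 + 7*(-1)) - B = (14 - 7) - B = 7 - B)
-30*T(5) - 35 = -30*(7 - 1*5) - 35 = -30*(7 - 5) - 35 = -30*2 - 35 = -60 - 35 = -95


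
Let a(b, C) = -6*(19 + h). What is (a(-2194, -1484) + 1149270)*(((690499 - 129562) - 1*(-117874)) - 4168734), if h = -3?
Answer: -4010528773602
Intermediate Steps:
a(b, C) = -96 (a(b, C) = -6*(19 - 3) = -6*16 = -96)
(a(-2194, -1484) + 1149270)*(((690499 - 129562) - 1*(-117874)) - 4168734) = (-96 + 1149270)*(((690499 - 129562) - 1*(-117874)) - 4168734) = 1149174*((560937 + 117874) - 4168734) = 1149174*(678811 - 4168734) = 1149174*(-3489923) = -4010528773602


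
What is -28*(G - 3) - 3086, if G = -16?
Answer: -2554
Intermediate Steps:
-28*(G - 3) - 3086 = -28*(-16 - 3) - 3086 = -28*(-19) - 3086 = 532 - 3086 = -2554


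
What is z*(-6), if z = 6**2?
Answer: -216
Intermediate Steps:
z = 36
z*(-6) = 36*(-6) = -216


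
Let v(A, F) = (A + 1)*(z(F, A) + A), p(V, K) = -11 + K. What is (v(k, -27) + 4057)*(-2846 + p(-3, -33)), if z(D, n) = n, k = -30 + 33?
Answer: -11794090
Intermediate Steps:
k = 3
v(A, F) = 2*A*(1 + A) (v(A, F) = (A + 1)*(A + A) = (1 + A)*(2*A) = 2*A*(1 + A))
(v(k, -27) + 4057)*(-2846 + p(-3, -33)) = (2*3*(1 + 3) + 4057)*(-2846 + (-11 - 33)) = (2*3*4 + 4057)*(-2846 - 44) = (24 + 4057)*(-2890) = 4081*(-2890) = -11794090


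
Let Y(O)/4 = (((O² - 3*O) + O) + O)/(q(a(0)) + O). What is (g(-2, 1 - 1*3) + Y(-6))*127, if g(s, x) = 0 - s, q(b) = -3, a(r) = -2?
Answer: -6350/3 ≈ -2116.7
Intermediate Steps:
g(s, x) = -s
Y(O) = 4*(O² - O)/(-3 + O) (Y(O) = 4*((((O² - 3*O) + O) + O)/(-3 + O)) = 4*(((O² - 2*O) + O)/(-3 + O)) = 4*((O² - O)/(-3 + O)) = 4*(O² - O)/(-3 + O))
(g(-2, 1 - 1*3) + Y(-6))*127 = (-1*(-2) + 4*(-6)*(-1 - 6)/(-3 - 6))*127 = (2 + 4*(-6)*(-7)/(-9))*127 = (2 + 4*(-6)*(-⅑)*(-7))*127 = (2 - 56/3)*127 = -50/3*127 = -6350/3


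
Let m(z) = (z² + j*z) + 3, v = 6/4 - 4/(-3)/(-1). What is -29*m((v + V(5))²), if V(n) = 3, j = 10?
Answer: -7660901/1296 ≈ -5911.2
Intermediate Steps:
v = ⅙ (v = 6*(¼) - 4*(-⅓)*(-1) = 3/2 + (4/3)*(-1) = 3/2 - 4/3 = ⅙ ≈ 0.16667)
m(z) = 3 + z² + 10*z (m(z) = (z² + 10*z) + 3 = 3 + z² + 10*z)
-29*m((v + V(5))²) = -29*(3 + ((⅙ + 3)²)² + 10*(⅙ + 3)²) = -29*(3 + ((19/6)²)² + 10*(19/6)²) = -29*(3 + (361/36)² + 10*(361/36)) = -29*(3 + 130321/1296 + 1805/18) = -29*264169/1296 = -7660901/1296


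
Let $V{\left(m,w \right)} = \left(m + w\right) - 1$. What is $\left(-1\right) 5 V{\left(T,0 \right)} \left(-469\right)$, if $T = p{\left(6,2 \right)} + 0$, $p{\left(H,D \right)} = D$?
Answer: $2345$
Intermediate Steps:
$T = 2$ ($T = 2 + 0 = 2$)
$V{\left(m,w \right)} = -1 + m + w$
$\left(-1\right) 5 V{\left(T,0 \right)} \left(-469\right) = \left(-1\right) 5 \left(-1 + 2 + 0\right) \left(-469\right) = \left(-5\right) 1 \left(-469\right) = \left(-5\right) \left(-469\right) = 2345$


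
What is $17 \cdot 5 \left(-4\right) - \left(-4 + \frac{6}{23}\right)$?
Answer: $- \frac{7734}{23} \approx -336.26$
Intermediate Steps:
$17 \cdot 5 \left(-4\right) - \left(-4 + \frac{6}{23}\right) = 17 \left(-20\right) - - \frac{86}{23} = -340 + \left(- \frac{6}{23} + 4\right) = -340 + \frac{86}{23} = - \frac{7734}{23}$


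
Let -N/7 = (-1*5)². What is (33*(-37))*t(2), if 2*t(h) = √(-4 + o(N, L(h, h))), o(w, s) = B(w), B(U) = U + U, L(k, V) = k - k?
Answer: -1221*I*√354/2 ≈ -11486.0*I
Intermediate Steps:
L(k, V) = 0
N = -175 (N = -7*(-1*5)² = -7*(-5)² = -7*25 = -175)
B(U) = 2*U
o(w, s) = 2*w
t(h) = I*√354/2 (t(h) = √(-4 + 2*(-175))/2 = √(-4 - 350)/2 = √(-354)/2 = (I*√354)/2 = I*√354/2)
(33*(-37))*t(2) = (33*(-37))*(I*√354/2) = -1221*I*√354/2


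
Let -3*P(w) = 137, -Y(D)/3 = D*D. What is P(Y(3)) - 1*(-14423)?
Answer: 43132/3 ≈ 14377.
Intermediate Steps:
Y(D) = -3*D² (Y(D) = -3*D*D = -3*D²)
P(w) = -137/3 (P(w) = -⅓*137 = -137/3)
P(Y(3)) - 1*(-14423) = -137/3 - 1*(-14423) = -137/3 + 14423 = 43132/3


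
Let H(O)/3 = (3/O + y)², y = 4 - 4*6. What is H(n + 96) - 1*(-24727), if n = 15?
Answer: 35489626/1369 ≈ 25924.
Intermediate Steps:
y = -20 (y = 4 - 24 = -20)
H(O) = 3*(-20 + 3/O)² (H(O) = 3*(3/O - 20)² = 3*(-20 + 3/O)²)
H(n + 96) - 1*(-24727) = 3*(3 - 20*(15 + 96))²/(15 + 96)² - 1*(-24727) = 3*(3 - 20*111)²/111² + 24727 = 3*(1/12321)*(3 - 2220)² + 24727 = 3*(1/12321)*(-2217)² + 24727 = 3*(1/12321)*4915089 + 24727 = 1638363/1369 + 24727 = 35489626/1369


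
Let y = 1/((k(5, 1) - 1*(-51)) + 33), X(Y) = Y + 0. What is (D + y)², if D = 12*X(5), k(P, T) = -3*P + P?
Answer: 19722481/5476 ≈ 3601.6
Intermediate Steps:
X(Y) = Y
k(P, T) = -2*P
D = 60 (D = 12*5 = 60)
y = 1/74 (y = 1/((-2*5 - 1*(-51)) + 33) = 1/((-10 + 51) + 33) = 1/(41 + 33) = 1/74 ≈ 0.013514)
(D + y)² = (60 + 1/74)² = (4441/74)² = 19722481/5476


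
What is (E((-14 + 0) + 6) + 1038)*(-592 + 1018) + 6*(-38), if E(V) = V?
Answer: 438552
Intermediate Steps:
(E((-14 + 0) + 6) + 1038)*(-592 + 1018) + 6*(-38) = (((-14 + 0) + 6) + 1038)*(-592 + 1018) + 6*(-38) = ((-14 + 6) + 1038)*426 - 228 = (-8 + 1038)*426 - 228 = 1030*426 - 228 = 438780 - 228 = 438552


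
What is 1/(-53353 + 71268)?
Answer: 1/17915 ≈ 5.5819e-5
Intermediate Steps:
1/(-53353 + 71268) = 1/17915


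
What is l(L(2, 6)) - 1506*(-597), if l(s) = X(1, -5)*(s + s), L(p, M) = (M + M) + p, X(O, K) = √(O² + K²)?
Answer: 899082 + 28*√26 ≈ 8.9923e+5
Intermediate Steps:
X(O, K) = √(K² + O²)
L(p, M) = p + 2*M (L(p, M) = 2*M + p = p + 2*M)
l(s) = 2*s*√26 (l(s) = √((-5)² + 1²)*(s + s) = √(25 + 1)*(2*s) = √26*(2*s) = 2*s*√26)
l(L(2, 6)) - 1506*(-597) = 2*(2 + 2*6)*√26 - 1506*(-597) = 2*(2 + 12)*√26 + 899082 = 2*14*√26 + 899082 = 28*√26 + 899082 = 899082 + 28*√26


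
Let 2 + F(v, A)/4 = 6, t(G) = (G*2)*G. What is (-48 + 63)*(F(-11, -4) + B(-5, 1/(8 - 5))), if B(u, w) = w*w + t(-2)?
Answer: 1085/3 ≈ 361.67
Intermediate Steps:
t(G) = 2*G**2 (t(G) = (2*G)*G = 2*G**2)
B(u, w) = 8 + w**2 (B(u, w) = w*w + 2*(-2)**2 = w**2 + 2*4 = w**2 + 8 = 8 + w**2)
F(v, A) = 16 (F(v, A) = -8 + 4*6 = -8 + 24 = 16)
(-48 + 63)*(F(-11, -4) + B(-5, 1/(8 - 5))) = (-48 + 63)*(16 + (8 + (1/(8 - 5))**2)) = 15*(16 + (8 + (1/3)**2)) = 15*(16 + (8 + 1/9)) = 15*(16 + 73/9) = 15*(217/9) = 1085/3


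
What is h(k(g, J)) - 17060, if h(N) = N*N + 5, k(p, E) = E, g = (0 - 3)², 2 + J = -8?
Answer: -16955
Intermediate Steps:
J = -10 (J = -2 - 8 = -10)
g = 9 (g = (-3)² = 9)
h(N) = 5 + N² (h(N) = N² + 5 = 5 + N²)
h(k(g, J)) - 17060 = (5 + (-10)²) - 17060 = (5 + 100) - 17060 = 105 - 17060 = -16955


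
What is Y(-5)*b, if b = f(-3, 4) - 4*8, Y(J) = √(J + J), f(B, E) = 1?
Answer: -31*I*√10 ≈ -98.031*I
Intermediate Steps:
Y(J) = √2*√J (Y(J) = √(2*J) = √2*√J)
b = -31 (b = 1 - 4*8 = 1 - 32 = -31)
Y(-5)*b = (√2*√(-5))*(-31) = (√2*(I*√5))*(-31) = (I*√10)*(-31) = -31*I*√10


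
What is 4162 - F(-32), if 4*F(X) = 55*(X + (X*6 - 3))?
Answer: 29133/4 ≈ 7283.3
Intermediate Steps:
F(X) = -165/4 + 385*X/4 (F(X) = (55*(X + (X*6 - 3)))/4 = (55*(X + (6*X - 3)))/4 = (55*(X + (-3 + 6*X)))/4 = (55*(-3 + 7*X))/4 = (-165 + 385*X)/4 = -165/4 + 385*X/4)
4162 - F(-32) = 4162 - (-165/4 + (385/4)*(-32)) = 4162 - (-165/4 - 3080) = 4162 - 1*(-12485/4) = 4162 + 12485/4 = 29133/4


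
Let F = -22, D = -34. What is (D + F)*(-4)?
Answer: 224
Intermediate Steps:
(D + F)*(-4) = (-34 - 22)*(-4) = -56*(-4) = 224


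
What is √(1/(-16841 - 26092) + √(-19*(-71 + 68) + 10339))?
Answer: √(-42933 + 3686484978*√2599)/42933 ≈ 10.098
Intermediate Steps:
√(1/(-16841 - 26092) + √(-19*(-71 + 68) + 10339)) = √(1/(-42933) + √(-19*(-3) + 10339)) = √(-1/42933 + √(57 + 10339)) = √(-1/42933 + √10396) = √(-1/42933 + 2*√2599)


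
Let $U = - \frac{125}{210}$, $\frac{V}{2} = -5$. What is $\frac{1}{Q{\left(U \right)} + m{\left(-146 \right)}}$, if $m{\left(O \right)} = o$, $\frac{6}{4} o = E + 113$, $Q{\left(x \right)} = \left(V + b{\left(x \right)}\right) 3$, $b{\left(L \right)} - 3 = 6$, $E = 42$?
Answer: $\frac{3}{301} \approx 0.0099668$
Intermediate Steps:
$V = -10$ ($V = 2 \left(-5\right) = -10$)
$b{\left(L \right)} = 9$ ($b{\left(L \right)} = 3 + 6 = 9$)
$U = - \frac{25}{42}$ ($U = \left(-125\right) \frac{1}{210} = - \frac{25}{42} \approx -0.59524$)
$Q{\left(x \right)} = -3$ ($Q{\left(x \right)} = \left(-10 + 9\right) 3 = \left(-1\right) 3 = -3$)
$o = \frac{310}{3}$ ($o = \frac{2 \left(42 + 113\right)}{3} = \frac{2}{3} \cdot 155 = \frac{310}{3} \approx 103.33$)
$m{\left(O \right)} = \frac{310}{3}$
$\frac{1}{Q{\left(U \right)} + m{\left(-146 \right)}} = \frac{1}{-3 + \frac{310}{3}} = \frac{1}{\frac{301}{3}} = \frac{3}{301}$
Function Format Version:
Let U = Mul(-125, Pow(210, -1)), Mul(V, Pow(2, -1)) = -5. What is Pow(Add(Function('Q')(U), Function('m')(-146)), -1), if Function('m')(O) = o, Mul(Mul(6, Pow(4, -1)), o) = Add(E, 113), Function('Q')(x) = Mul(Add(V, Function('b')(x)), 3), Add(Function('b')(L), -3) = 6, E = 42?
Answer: Rational(3, 301) ≈ 0.0099668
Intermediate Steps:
V = -10 (V = Mul(2, -5) = -10)
Function('b')(L) = 9 (Function('b')(L) = Add(3, 6) = 9)
U = Rational(-25, 42) (U = Mul(-125, Rational(1, 210)) = Rational(-25, 42) ≈ -0.59524)
Function('Q')(x) = -3 (Function('Q')(x) = Mul(Add(-10, 9), 3) = Mul(-1, 3) = -3)
o = Rational(310, 3) (o = Mul(Rational(2, 3), Add(42, 113)) = Mul(Rational(2, 3), 155) = Rational(310, 3) ≈ 103.33)
Function('m')(O) = Rational(310, 3)
Pow(Add(Function('Q')(U), Function('m')(-146)), -1) = Pow(Add(-3, Rational(310, 3)), -1) = Pow(Rational(301, 3), -1) = Rational(3, 301)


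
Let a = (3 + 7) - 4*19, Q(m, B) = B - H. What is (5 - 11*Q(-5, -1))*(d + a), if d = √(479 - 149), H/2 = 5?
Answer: -8316 + 126*√330 ≈ -6027.1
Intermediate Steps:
H = 10 (H = 2*5 = 10)
Q(m, B) = -10 + B (Q(m, B) = B - 1*10 = B - 10 = -10 + B)
a = -66 (a = 10 - 76 = -66)
d = √330 ≈ 18.166
(5 - 11*Q(-5, -1))*(d + a) = (5 - 11*(-10 - 1))*(√330 - 66) = (5 - 11*(-11))*(-66 + √330) = (5 + 121)*(-66 + √330) = 126*(-66 + √330) = -8316 + 126*√330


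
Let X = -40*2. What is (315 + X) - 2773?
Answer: -2538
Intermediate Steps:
X = -80
(315 + X) - 2773 = (315 - 80) - 2773 = 235 - 2773 = -2538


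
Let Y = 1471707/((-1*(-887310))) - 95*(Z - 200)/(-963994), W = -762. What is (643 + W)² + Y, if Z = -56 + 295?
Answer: 336505456507218/23760042115 ≈ 14163.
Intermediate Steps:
Z = 239
Y = 39500116703/23760042115 (Y = 1471707/((-1*(-887310))) - 95*(239 - 200)/(-963994) = 1471707/887310 - 95*39*(-1/963994) = 1471707*(1/887310) - 3705*(-1/963994) = 163523/98590 + 3705/963994 = 39500116703/23760042115 ≈ 1.6625)
(643 + W)² + Y = (643 - 762)² + 39500116703/23760042115 = (-119)² + 39500116703/23760042115 = 14161 + 39500116703/23760042115 = 336505456507218/23760042115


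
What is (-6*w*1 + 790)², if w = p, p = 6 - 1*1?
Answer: 577600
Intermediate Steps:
p = 5 (p = 6 - 1 = 5)
w = 5
(-6*w*1 + 790)² = (-6*5*1 + 790)² = (-30*1 + 790)² = (-30 + 790)² = 760² = 577600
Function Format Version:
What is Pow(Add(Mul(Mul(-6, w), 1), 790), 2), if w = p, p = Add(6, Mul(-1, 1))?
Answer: 577600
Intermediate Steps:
p = 5 (p = Add(6, -1) = 5)
w = 5
Pow(Add(Mul(Mul(-6, w), 1), 790), 2) = Pow(Add(Mul(Mul(-6, 5), 1), 790), 2) = Pow(Add(Mul(-30, 1), 790), 2) = Pow(Add(-30, 790), 2) = Pow(760, 2) = 577600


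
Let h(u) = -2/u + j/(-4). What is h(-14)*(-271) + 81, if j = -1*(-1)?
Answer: 3081/28 ≈ 110.04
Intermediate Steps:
j = 1
h(u) = -¼ - 2/u (h(u) = -2/u + 1/(-4) = -2/u + 1*(-¼) = -2/u - ¼ = -¼ - 2/u)
h(-14)*(-271) + 81 = ((¼)*(-8 - 1*(-14))/(-14))*(-271) + 81 = ((¼)*(-1/14)*(-8 + 14))*(-271) + 81 = ((¼)*(-1/14)*6)*(-271) + 81 = -3/28*(-271) + 81 = 813/28 + 81 = 3081/28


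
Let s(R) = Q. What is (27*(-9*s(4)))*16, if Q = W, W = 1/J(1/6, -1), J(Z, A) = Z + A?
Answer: 23328/5 ≈ 4665.6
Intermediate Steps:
J(Z, A) = A + Z
W = -6/5 (W = 1/(-1 + 1/6) = 1/(-1 + 1*(⅙)) = 1/(-1 + ⅙) = 1/(-⅚) = -6/5 ≈ -1.2000)
Q = -6/5 ≈ -1.2000
s(R) = -6/5
(27*(-9*s(4)))*16 = (27*(-9*(-6/5)))*16 = (27*(54/5))*16 = (1458/5)*16 = 23328/5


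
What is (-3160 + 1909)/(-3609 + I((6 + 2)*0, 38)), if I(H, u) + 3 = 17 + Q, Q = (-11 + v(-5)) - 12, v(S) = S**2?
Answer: 1251/3593 ≈ 0.34818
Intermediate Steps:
Q = 2 (Q = (-11 + (-5)**2) - 12 = (-11 + 25) - 12 = 14 - 12 = 2)
I(H, u) = 16 (I(H, u) = -3 + (17 + 2) = -3 + 19 = 16)
(-3160 + 1909)/(-3609 + I((6 + 2)*0, 38)) = (-3160 + 1909)/(-3609 + 16) = -1251/(-3593) = -1251*(-1/3593) = 1251/3593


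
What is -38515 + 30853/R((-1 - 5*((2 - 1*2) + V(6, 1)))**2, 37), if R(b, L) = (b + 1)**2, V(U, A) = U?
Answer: -35643444807/925444 ≈ -38515.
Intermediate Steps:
R(b, L) = (1 + b)**2
-38515 + 30853/R((-1 - 5*((2 - 1*2) + V(6, 1)))**2, 37) = -38515 + 30853/((1 + (-1 - 5*((2 - 1*2) + 6))**2)**2) = -38515 + 30853/((1 + (-1 - 5*((2 - 2) + 6))**2)**2) = -38515 + 30853/((1 + (-1 - 5*(0 + 6))**2)**2) = -38515 + 30853/((1 + (-1 - 5*6)**2)**2) = -38515 + 30853/((1 + (-1 - 30)**2)**2) = -38515 + 30853/((1 + (-31)**2)**2) = -38515 + 30853/((1 + 961)**2) = -38515 + 30853/(962**2) = -38515 + 30853/925444 = -35643444807/925444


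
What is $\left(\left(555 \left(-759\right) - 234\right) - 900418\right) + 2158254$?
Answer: $836357$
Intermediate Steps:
$\left(\left(555 \left(-759\right) - 234\right) - 900418\right) + 2158254 = \left(\left(-421245 - 234\right) - 900418\right) + 2158254 = \left(-421479 - 900418\right) + 2158254 = -1321897 + 2158254 = 836357$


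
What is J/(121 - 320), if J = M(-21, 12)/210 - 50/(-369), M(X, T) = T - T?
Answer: -50/73431 ≈ -0.00068091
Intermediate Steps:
M(X, T) = 0
J = 50/369 (J = 0/210 - 50/(-369) = 0*(1/210) - 50*(-1/369) = 0 + 50/369 = 50/369 ≈ 0.13550)
J/(121 - 320) = 50/(369*(121 - 320)) = (50/369)/(-199) = (50/369)*(-1/199) = -50/73431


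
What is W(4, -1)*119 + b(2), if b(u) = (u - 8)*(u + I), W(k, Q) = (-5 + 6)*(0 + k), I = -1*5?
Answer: 494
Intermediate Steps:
I = -5
W(k, Q) = k (W(k, Q) = 1*k = k)
b(u) = (-8 + u)*(-5 + u) (b(u) = (u - 8)*(u - 5) = (-8 + u)*(-5 + u))
W(4, -1)*119 + b(2) = 4*119 + (40 + 2² - 13*2) = 476 + (40 + 4 - 26) = 476 + 18 = 494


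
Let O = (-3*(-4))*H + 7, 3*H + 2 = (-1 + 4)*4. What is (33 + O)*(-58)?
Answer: -4640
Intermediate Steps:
H = 10/3 (H = -⅔ + ((-1 + 4)*4)/3 = -⅔ + (3*4)/3 = -⅔ + (⅓)*12 = -⅔ + 4 = 10/3 ≈ 3.3333)
O = 47 (O = -3*(-4)*(10/3) + 7 = 12*(10/3) + 7 = 40 + 7 = 47)
(33 + O)*(-58) = (33 + 47)*(-58) = 80*(-58) = -4640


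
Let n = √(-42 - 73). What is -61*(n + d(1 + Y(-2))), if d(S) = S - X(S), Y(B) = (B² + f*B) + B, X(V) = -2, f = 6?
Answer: 427 - 61*I*√115 ≈ 427.0 - 654.15*I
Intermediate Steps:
Y(B) = B² + 7*B (Y(B) = (B² + 6*B) + B = B² + 7*B)
n = I*√115 (n = √(-115) = I*√115 ≈ 10.724*I)
d(S) = 2 + S (d(S) = S - 1*(-2) = S + 2 = 2 + S)
-61*(n + d(1 + Y(-2))) = -61*(I*√115 + (2 + (1 - 2*(7 - 2)))) = -61*(I*√115 + (2 + (1 - 2*5))) = -61*(I*√115 + (2 + (1 - 10))) = -61*(I*√115 + (2 - 9)) = -61*(I*√115 - 7) = -61*(-7 + I*√115) = 427 - 61*I*√115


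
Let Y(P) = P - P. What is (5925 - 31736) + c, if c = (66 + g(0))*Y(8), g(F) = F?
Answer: -25811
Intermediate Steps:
Y(P) = 0
c = 0 (c = (66 + 0)*0 = 66*0 = 0)
(5925 - 31736) + c = (5925 - 31736) + 0 = -25811 + 0 = -25811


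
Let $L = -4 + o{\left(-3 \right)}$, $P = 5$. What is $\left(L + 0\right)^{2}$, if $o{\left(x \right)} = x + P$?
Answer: $4$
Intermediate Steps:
$o{\left(x \right)} = 5 + x$ ($o{\left(x \right)} = x + 5 = 5 + x$)
$L = -2$ ($L = -4 + \left(5 - 3\right) = -4 + 2 = -2$)
$\left(L + 0\right)^{2} = \left(-2 + 0\right)^{2} = \left(-2\right)^{2} = 4$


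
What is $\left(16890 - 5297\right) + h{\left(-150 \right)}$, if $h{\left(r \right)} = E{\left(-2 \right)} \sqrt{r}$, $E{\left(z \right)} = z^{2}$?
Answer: $11593 + 20 i \sqrt{6} \approx 11593.0 + 48.99 i$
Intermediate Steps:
$h{\left(r \right)} = 4 \sqrt{r}$ ($h{\left(r \right)} = \left(-2\right)^{2} \sqrt{r} = 4 \sqrt{r}$)
$\left(16890 - 5297\right) + h{\left(-150 \right)} = \left(16890 - 5297\right) + 4 \sqrt{-150} = 11593 + 4 \cdot 5 i \sqrt{6} = 11593 + 20 i \sqrt{6}$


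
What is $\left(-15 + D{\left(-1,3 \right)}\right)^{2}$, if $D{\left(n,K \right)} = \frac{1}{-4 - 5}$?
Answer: $\frac{18496}{81} \approx 228.35$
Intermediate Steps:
$D{\left(n,K \right)} = - \frac{1}{9}$ ($D{\left(n,K \right)} = \frac{1}{-9} = - \frac{1}{9}$)
$\left(-15 + D{\left(-1,3 \right)}\right)^{2} = \left(-15 - \frac{1}{9}\right)^{2} = \left(- \frac{136}{9}\right)^{2} = \frac{18496}{81}$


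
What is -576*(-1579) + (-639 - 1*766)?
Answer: 908099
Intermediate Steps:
-576*(-1579) + (-639 - 1*766) = 909504 + (-639 - 766) = 909504 - 1405 = 908099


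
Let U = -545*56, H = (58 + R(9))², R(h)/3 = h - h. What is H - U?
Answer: 33884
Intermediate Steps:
R(h) = 0 (R(h) = 3*(h - h) = 3*0 = 0)
H = 3364 (H = (58 + 0)² = 58² = 3364)
U = -30520
H - U = 3364 - 1*(-30520) = 3364 + 30520 = 33884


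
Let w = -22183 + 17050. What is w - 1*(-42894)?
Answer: 37761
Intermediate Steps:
w = -5133
w - 1*(-42894) = -5133 - 1*(-42894) = -5133 + 42894 = 37761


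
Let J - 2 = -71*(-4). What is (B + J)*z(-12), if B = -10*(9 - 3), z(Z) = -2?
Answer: -452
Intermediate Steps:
B = -60 (B = -10*6 = -60)
J = 286 (J = 2 - 71*(-4) = 2 + 284 = 286)
(B + J)*z(-12) = (-60 + 286)*(-2) = 226*(-2) = -452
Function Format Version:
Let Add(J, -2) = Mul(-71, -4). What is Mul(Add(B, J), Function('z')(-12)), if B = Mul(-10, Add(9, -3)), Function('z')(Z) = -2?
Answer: -452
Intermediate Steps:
B = -60 (B = Mul(-10, 6) = -60)
J = 286 (J = Add(2, Mul(-71, -4)) = Add(2, 284) = 286)
Mul(Add(B, J), Function('z')(-12)) = Mul(Add(-60, 286), -2) = Mul(226, -2) = -452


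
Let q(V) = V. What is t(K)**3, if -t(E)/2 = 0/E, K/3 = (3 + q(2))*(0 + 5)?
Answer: 0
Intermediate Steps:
K = 75 (K = 3*((3 + 2)*(0 + 5)) = 3*(5*5) = 3*25 = 75)
t(E) = 0 (t(E) = -0/E = -2*0 = 0)
t(K)**3 = 0**3 = 0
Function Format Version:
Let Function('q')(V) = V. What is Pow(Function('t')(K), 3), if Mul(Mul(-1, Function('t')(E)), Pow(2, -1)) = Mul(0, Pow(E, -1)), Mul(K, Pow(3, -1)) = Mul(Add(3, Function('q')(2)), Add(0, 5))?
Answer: 0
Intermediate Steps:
K = 75 (K = Mul(3, Mul(Add(3, 2), Add(0, 5))) = Mul(3, Mul(5, 5)) = Mul(3, 25) = 75)
Function('t')(E) = 0 (Function('t')(E) = Mul(-2, Mul(0, Pow(E, -1))) = Mul(-2, 0) = 0)
Pow(Function('t')(K), 3) = Pow(0, 3) = 0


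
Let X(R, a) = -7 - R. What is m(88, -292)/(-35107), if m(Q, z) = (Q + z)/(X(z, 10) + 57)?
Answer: 34/2001099 ≈ 1.6991e-5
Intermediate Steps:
m(Q, z) = (Q + z)/(50 - z) (m(Q, z) = (Q + z)/((-7 - z) + 57) = (Q + z)/(50 - z))
m(88, -292)/(-35107) = ((-1*88 - 1*(-292))/(-50 - 292))/(-35107) = ((-88 + 292)/(-342))*(-1/35107) = -1/342*204*(-1/35107) = -34/57*(-1/35107) = 34/2001099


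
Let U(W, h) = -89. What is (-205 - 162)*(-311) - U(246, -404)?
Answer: 114226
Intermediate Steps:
(-205 - 162)*(-311) - U(246, -404) = (-205 - 162)*(-311) - 1*(-89) = -367*(-311) + 89 = 114137 + 89 = 114226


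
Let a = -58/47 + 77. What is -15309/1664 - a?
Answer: -6645027/78208 ≈ -84.966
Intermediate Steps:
a = 3561/47 (a = -58*1/47 + 77 = -58/47 + 77 = 3561/47 ≈ 75.766)
-15309/1664 - a = -15309/1664 - 1*3561/47 = -15309*1/1664 - 3561/47 = -15309/1664 - 3561/47 = -6645027/78208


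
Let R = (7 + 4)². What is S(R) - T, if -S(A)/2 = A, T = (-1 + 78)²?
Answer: -6171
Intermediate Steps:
T = 5929 (T = 77² = 5929)
R = 121 (R = 11² = 121)
S(A) = -2*A
S(R) - T = -2*121 - 1*5929 = -242 - 5929 = -6171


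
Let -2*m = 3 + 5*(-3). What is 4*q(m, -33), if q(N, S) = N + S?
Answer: -108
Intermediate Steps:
m = 6 (m = -(3 + 5*(-3))/2 = -(3 - 15)/2 = -½*(-12) = 6)
4*q(m, -33) = 4*(6 - 33) = 4*(-27) = -108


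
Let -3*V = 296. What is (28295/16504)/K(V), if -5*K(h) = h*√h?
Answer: -424425*I*√222/723007232 ≈ -0.0087465*I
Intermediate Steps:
V = -296/3 (V = -⅓*296 = -296/3 ≈ -98.667)
K(h) = -h^(3/2)/5 (K(h) = -h*√h/5 = -h^(3/2)/5)
(28295/16504)/K(V) = (28295/16504)/((-(-592)*I*√222/45)) = (28295*(1/16504))/((-(-592)*I*√222/45)) = 28295/(16504*((592*I*√222/45))) = 28295*(-15*I*√222/43808)/16504 = -424425*I*√222/723007232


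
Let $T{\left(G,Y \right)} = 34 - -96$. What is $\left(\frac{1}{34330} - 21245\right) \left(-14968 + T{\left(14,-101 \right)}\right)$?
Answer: $\frac{5410979758731}{17165} \approx 3.1523 \cdot 10^{8}$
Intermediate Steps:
$T{\left(G,Y \right)} = 130$ ($T{\left(G,Y \right)} = 34 + 96 = 130$)
$\left(\frac{1}{34330} - 21245\right) \left(-14968 + T{\left(14,-101 \right)}\right) = \left(\frac{1}{34330} - 21245\right) \left(-14968 + 130\right) = \left(\frac{1}{34330} - 21245\right) \left(-14838\right) = \left(- \frac{729340849}{34330}\right) \left(-14838\right) = \frac{5410979758731}{17165}$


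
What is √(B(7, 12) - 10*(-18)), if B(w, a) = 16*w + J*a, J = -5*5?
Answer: 2*I*√2 ≈ 2.8284*I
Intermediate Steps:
J = -25
B(w, a) = -25*a + 16*w (B(w, a) = 16*w - 25*a = -25*a + 16*w)
√(B(7, 12) - 10*(-18)) = √((-25*12 + 16*7) - 10*(-18)) = √((-300 + 112) + 180) = √(-188 + 180) = √(-8) = 2*I*√2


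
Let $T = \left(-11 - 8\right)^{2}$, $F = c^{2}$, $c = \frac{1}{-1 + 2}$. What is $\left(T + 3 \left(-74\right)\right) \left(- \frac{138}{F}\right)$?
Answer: $-19182$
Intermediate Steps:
$c = 1$ ($c = 1^{-1} = 1$)
$F = 1$ ($F = 1^{2} = 1$)
$T = 361$ ($T = \left(-19\right)^{2} = 361$)
$\left(T + 3 \left(-74\right)\right) \left(- \frac{138}{F}\right) = \left(361 + 3 \left(-74\right)\right) \left(- \frac{138}{1}\right) = \left(361 - 222\right) \left(\left(-138\right) 1\right) = 139 \left(-138\right) = -19182$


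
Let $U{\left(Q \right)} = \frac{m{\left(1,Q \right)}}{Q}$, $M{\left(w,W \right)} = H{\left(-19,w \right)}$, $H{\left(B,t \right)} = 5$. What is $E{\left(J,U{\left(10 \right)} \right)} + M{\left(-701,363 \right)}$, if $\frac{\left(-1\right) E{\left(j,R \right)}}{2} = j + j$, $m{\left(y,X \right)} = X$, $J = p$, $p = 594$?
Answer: $-2371$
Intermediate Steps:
$M{\left(w,W \right)} = 5$
$J = 594$
$U{\left(Q \right)} = 1$ ($U{\left(Q \right)} = \frac{Q}{Q} = 1$)
$E{\left(j,R \right)} = - 4 j$ ($E{\left(j,R \right)} = - 2 \left(j + j\right) = - 2 \cdot 2 j = - 4 j$)
$E{\left(J,U{\left(10 \right)} \right)} + M{\left(-701,363 \right)} = \left(-4\right) 594 + 5 = -2376 + 5 = -2371$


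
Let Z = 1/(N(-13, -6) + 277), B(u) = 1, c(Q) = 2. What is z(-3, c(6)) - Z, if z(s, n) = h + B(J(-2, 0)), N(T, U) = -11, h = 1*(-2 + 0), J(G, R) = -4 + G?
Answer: -267/266 ≈ -1.0038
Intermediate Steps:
h = -2 (h = 1*(-2) = -2)
z(s, n) = -1 (z(s, n) = -2 + 1 = -1)
Z = 1/266 (Z = 1/(-11 + 277) = 1/266 ≈ 0.0037594)
z(-3, c(6)) - Z = -1 - 1*1/266 = -1 - 1/266 = -267/266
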